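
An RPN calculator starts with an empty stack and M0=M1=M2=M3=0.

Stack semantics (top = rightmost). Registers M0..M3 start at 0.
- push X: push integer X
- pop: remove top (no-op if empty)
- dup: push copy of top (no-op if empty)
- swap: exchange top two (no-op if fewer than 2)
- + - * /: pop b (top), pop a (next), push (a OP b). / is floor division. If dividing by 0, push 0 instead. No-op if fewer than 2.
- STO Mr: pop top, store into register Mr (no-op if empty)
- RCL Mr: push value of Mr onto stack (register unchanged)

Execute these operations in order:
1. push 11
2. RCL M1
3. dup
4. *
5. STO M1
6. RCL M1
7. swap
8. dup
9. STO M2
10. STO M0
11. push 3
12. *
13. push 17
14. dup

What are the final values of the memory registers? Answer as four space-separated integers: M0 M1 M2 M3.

After op 1 (push 11): stack=[11] mem=[0,0,0,0]
After op 2 (RCL M1): stack=[11,0] mem=[0,0,0,0]
After op 3 (dup): stack=[11,0,0] mem=[0,0,0,0]
After op 4 (*): stack=[11,0] mem=[0,0,0,0]
After op 5 (STO M1): stack=[11] mem=[0,0,0,0]
After op 6 (RCL M1): stack=[11,0] mem=[0,0,0,0]
After op 7 (swap): stack=[0,11] mem=[0,0,0,0]
After op 8 (dup): stack=[0,11,11] mem=[0,0,0,0]
After op 9 (STO M2): stack=[0,11] mem=[0,0,11,0]
After op 10 (STO M0): stack=[0] mem=[11,0,11,0]
After op 11 (push 3): stack=[0,3] mem=[11,0,11,0]
After op 12 (*): stack=[0] mem=[11,0,11,0]
After op 13 (push 17): stack=[0,17] mem=[11,0,11,0]
After op 14 (dup): stack=[0,17,17] mem=[11,0,11,0]

Answer: 11 0 11 0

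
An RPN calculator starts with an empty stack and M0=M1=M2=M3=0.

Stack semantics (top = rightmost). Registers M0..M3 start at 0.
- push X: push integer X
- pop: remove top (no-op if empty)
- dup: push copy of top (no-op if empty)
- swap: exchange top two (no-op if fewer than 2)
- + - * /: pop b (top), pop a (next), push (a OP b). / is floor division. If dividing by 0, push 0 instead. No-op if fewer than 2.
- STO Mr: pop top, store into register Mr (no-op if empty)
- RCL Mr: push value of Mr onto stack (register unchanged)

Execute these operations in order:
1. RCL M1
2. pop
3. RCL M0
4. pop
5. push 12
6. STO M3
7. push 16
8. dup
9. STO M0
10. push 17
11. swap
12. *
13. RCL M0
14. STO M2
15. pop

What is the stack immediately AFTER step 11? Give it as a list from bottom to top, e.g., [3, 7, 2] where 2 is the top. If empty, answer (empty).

After op 1 (RCL M1): stack=[0] mem=[0,0,0,0]
After op 2 (pop): stack=[empty] mem=[0,0,0,0]
After op 3 (RCL M0): stack=[0] mem=[0,0,0,0]
After op 4 (pop): stack=[empty] mem=[0,0,0,0]
After op 5 (push 12): stack=[12] mem=[0,0,0,0]
After op 6 (STO M3): stack=[empty] mem=[0,0,0,12]
After op 7 (push 16): stack=[16] mem=[0,0,0,12]
After op 8 (dup): stack=[16,16] mem=[0,0,0,12]
After op 9 (STO M0): stack=[16] mem=[16,0,0,12]
After op 10 (push 17): stack=[16,17] mem=[16,0,0,12]
After op 11 (swap): stack=[17,16] mem=[16,0,0,12]

[17, 16]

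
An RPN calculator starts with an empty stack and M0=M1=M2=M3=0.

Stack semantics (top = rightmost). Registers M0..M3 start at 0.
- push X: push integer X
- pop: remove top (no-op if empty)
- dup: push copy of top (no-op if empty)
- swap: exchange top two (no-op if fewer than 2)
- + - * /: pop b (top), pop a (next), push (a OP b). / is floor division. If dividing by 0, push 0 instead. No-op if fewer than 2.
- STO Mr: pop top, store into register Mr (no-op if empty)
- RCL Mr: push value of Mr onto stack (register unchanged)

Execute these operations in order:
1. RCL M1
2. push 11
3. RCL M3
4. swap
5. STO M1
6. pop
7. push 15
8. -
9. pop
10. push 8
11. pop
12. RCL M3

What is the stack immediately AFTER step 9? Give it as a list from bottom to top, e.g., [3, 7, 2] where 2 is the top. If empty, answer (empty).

After op 1 (RCL M1): stack=[0] mem=[0,0,0,0]
After op 2 (push 11): stack=[0,11] mem=[0,0,0,0]
After op 3 (RCL M3): stack=[0,11,0] mem=[0,0,0,0]
After op 4 (swap): stack=[0,0,11] mem=[0,0,0,0]
After op 5 (STO M1): stack=[0,0] mem=[0,11,0,0]
After op 6 (pop): stack=[0] mem=[0,11,0,0]
After op 7 (push 15): stack=[0,15] mem=[0,11,0,0]
After op 8 (-): stack=[-15] mem=[0,11,0,0]
After op 9 (pop): stack=[empty] mem=[0,11,0,0]

(empty)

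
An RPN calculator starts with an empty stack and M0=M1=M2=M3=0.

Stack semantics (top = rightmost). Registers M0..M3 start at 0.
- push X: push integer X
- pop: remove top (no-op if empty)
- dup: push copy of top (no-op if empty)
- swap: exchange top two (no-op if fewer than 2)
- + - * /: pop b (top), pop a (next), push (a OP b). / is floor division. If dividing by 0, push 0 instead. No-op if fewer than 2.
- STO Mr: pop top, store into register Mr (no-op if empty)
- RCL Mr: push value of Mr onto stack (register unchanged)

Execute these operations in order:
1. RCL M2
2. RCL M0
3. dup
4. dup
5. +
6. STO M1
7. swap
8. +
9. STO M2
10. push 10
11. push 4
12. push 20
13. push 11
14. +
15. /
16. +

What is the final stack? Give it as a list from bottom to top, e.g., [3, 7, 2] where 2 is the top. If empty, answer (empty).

After op 1 (RCL M2): stack=[0] mem=[0,0,0,0]
After op 2 (RCL M0): stack=[0,0] mem=[0,0,0,0]
After op 3 (dup): stack=[0,0,0] mem=[0,0,0,0]
After op 4 (dup): stack=[0,0,0,0] mem=[0,0,0,0]
After op 5 (+): stack=[0,0,0] mem=[0,0,0,0]
After op 6 (STO M1): stack=[0,0] mem=[0,0,0,0]
After op 7 (swap): stack=[0,0] mem=[0,0,0,0]
After op 8 (+): stack=[0] mem=[0,0,0,0]
After op 9 (STO M2): stack=[empty] mem=[0,0,0,0]
After op 10 (push 10): stack=[10] mem=[0,0,0,0]
After op 11 (push 4): stack=[10,4] mem=[0,0,0,0]
After op 12 (push 20): stack=[10,4,20] mem=[0,0,0,0]
After op 13 (push 11): stack=[10,4,20,11] mem=[0,0,0,0]
After op 14 (+): stack=[10,4,31] mem=[0,0,0,0]
After op 15 (/): stack=[10,0] mem=[0,0,0,0]
After op 16 (+): stack=[10] mem=[0,0,0,0]

Answer: [10]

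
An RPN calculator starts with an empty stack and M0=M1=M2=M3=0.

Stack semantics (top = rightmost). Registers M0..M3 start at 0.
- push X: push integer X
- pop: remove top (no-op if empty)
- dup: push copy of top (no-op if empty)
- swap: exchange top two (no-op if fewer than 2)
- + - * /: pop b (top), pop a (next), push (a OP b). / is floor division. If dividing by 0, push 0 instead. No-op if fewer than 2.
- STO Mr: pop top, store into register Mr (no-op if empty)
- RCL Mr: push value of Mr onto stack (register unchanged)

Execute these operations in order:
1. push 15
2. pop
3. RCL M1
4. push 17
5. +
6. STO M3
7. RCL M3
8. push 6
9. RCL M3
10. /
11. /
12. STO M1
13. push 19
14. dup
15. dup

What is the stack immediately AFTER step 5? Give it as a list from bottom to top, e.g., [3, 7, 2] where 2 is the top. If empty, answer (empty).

After op 1 (push 15): stack=[15] mem=[0,0,0,0]
After op 2 (pop): stack=[empty] mem=[0,0,0,0]
After op 3 (RCL M1): stack=[0] mem=[0,0,0,0]
After op 4 (push 17): stack=[0,17] mem=[0,0,0,0]
After op 5 (+): stack=[17] mem=[0,0,0,0]

[17]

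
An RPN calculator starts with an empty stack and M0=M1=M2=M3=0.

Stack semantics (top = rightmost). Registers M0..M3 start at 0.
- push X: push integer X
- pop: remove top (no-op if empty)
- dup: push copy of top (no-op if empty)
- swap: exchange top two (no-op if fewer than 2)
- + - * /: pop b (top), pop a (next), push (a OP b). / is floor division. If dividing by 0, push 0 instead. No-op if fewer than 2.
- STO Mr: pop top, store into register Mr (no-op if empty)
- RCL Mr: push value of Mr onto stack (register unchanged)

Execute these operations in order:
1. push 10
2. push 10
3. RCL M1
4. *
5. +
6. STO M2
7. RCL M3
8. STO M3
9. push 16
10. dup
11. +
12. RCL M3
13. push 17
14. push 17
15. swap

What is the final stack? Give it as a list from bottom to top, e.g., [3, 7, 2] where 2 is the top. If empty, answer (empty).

Answer: [32, 0, 17, 17]

Derivation:
After op 1 (push 10): stack=[10] mem=[0,0,0,0]
After op 2 (push 10): stack=[10,10] mem=[0,0,0,0]
After op 3 (RCL M1): stack=[10,10,0] mem=[0,0,0,0]
After op 4 (*): stack=[10,0] mem=[0,0,0,0]
After op 5 (+): stack=[10] mem=[0,0,0,0]
After op 6 (STO M2): stack=[empty] mem=[0,0,10,0]
After op 7 (RCL M3): stack=[0] mem=[0,0,10,0]
After op 8 (STO M3): stack=[empty] mem=[0,0,10,0]
After op 9 (push 16): stack=[16] mem=[0,0,10,0]
After op 10 (dup): stack=[16,16] mem=[0,0,10,0]
After op 11 (+): stack=[32] mem=[0,0,10,0]
After op 12 (RCL M3): stack=[32,0] mem=[0,0,10,0]
After op 13 (push 17): stack=[32,0,17] mem=[0,0,10,0]
After op 14 (push 17): stack=[32,0,17,17] mem=[0,0,10,0]
After op 15 (swap): stack=[32,0,17,17] mem=[0,0,10,0]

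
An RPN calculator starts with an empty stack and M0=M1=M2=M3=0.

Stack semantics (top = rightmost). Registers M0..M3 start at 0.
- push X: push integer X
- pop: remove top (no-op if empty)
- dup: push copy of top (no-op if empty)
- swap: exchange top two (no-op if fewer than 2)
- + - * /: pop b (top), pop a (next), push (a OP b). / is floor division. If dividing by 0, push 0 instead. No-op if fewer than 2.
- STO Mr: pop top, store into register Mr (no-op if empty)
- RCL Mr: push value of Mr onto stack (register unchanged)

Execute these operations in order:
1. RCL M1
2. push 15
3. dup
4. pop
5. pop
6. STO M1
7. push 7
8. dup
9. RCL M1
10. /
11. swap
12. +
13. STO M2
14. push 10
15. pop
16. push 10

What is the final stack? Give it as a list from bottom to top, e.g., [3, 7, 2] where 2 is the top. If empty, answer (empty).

Answer: [10]

Derivation:
After op 1 (RCL M1): stack=[0] mem=[0,0,0,0]
After op 2 (push 15): stack=[0,15] mem=[0,0,0,0]
After op 3 (dup): stack=[0,15,15] mem=[0,0,0,0]
After op 4 (pop): stack=[0,15] mem=[0,0,0,0]
After op 5 (pop): stack=[0] mem=[0,0,0,0]
After op 6 (STO M1): stack=[empty] mem=[0,0,0,0]
After op 7 (push 7): stack=[7] mem=[0,0,0,0]
After op 8 (dup): stack=[7,7] mem=[0,0,0,0]
After op 9 (RCL M1): stack=[7,7,0] mem=[0,0,0,0]
After op 10 (/): stack=[7,0] mem=[0,0,0,0]
After op 11 (swap): stack=[0,7] mem=[0,0,0,0]
After op 12 (+): stack=[7] mem=[0,0,0,0]
After op 13 (STO M2): stack=[empty] mem=[0,0,7,0]
After op 14 (push 10): stack=[10] mem=[0,0,7,0]
After op 15 (pop): stack=[empty] mem=[0,0,7,0]
After op 16 (push 10): stack=[10] mem=[0,0,7,0]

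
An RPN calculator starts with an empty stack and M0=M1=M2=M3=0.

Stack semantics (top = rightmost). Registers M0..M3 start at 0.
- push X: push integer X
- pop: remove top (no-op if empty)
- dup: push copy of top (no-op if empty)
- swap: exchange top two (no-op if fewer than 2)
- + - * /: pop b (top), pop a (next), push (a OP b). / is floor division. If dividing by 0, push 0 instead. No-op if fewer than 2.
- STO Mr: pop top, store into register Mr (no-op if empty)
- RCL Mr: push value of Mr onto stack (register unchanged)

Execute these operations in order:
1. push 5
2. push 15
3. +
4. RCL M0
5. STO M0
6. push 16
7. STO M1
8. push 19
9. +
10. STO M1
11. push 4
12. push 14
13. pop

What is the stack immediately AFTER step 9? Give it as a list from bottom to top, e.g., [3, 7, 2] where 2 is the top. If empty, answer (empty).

After op 1 (push 5): stack=[5] mem=[0,0,0,0]
After op 2 (push 15): stack=[5,15] mem=[0,0,0,0]
After op 3 (+): stack=[20] mem=[0,0,0,0]
After op 4 (RCL M0): stack=[20,0] mem=[0,0,0,0]
After op 5 (STO M0): stack=[20] mem=[0,0,0,0]
After op 6 (push 16): stack=[20,16] mem=[0,0,0,0]
After op 7 (STO M1): stack=[20] mem=[0,16,0,0]
After op 8 (push 19): stack=[20,19] mem=[0,16,0,0]
After op 9 (+): stack=[39] mem=[0,16,0,0]

[39]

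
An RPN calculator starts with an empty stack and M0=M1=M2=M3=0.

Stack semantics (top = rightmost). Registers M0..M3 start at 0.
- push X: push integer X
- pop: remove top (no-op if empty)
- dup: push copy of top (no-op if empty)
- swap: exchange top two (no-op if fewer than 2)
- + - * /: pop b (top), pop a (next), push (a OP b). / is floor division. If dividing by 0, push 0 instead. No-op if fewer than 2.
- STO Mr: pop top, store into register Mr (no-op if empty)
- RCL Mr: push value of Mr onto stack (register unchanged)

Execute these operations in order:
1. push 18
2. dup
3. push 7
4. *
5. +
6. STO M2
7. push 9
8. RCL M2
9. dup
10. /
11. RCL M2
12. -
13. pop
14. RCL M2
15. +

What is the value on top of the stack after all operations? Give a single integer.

Answer: 153

Derivation:
After op 1 (push 18): stack=[18] mem=[0,0,0,0]
After op 2 (dup): stack=[18,18] mem=[0,0,0,0]
After op 3 (push 7): stack=[18,18,7] mem=[0,0,0,0]
After op 4 (*): stack=[18,126] mem=[0,0,0,0]
After op 5 (+): stack=[144] mem=[0,0,0,0]
After op 6 (STO M2): stack=[empty] mem=[0,0,144,0]
After op 7 (push 9): stack=[9] mem=[0,0,144,0]
After op 8 (RCL M2): stack=[9,144] mem=[0,0,144,0]
After op 9 (dup): stack=[9,144,144] mem=[0,0,144,0]
After op 10 (/): stack=[9,1] mem=[0,0,144,0]
After op 11 (RCL M2): stack=[9,1,144] mem=[0,0,144,0]
After op 12 (-): stack=[9,-143] mem=[0,0,144,0]
After op 13 (pop): stack=[9] mem=[0,0,144,0]
After op 14 (RCL M2): stack=[9,144] mem=[0,0,144,0]
After op 15 (+): stack=[153] mem=[0,0,144,0]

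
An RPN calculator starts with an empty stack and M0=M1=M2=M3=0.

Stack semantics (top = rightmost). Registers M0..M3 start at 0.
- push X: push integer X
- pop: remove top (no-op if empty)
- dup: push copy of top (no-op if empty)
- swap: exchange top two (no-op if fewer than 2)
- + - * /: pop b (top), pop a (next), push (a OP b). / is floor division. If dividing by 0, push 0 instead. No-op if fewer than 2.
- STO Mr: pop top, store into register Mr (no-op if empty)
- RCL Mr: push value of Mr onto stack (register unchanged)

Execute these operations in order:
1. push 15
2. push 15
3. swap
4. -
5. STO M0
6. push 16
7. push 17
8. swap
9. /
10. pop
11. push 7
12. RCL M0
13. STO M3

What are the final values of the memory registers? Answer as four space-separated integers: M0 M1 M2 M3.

Answer: 0 0 0 0

Derivation:
After op 1 (push 15): stack=[15] mem=[0,0,0,0]
After op 2 (push 15): stack=[15,15] mem=[0,0,0,0]
After op 3 (swap): stack=[15,15] mem=[0,0,0,0]
After op 4 (-): stack=[0] mem=[0,0,0,0]
After op 5 (STO M0): stack=[empty] mem=[0,0,0,0]
After op 6 (push 16): stack=[16] mem=[0,0,0,0]
After op 7 (push 17): stack=[16,17] mem=[0,0,0,0]
After op 8 (swap): stack=[17,16] mem=[0,0,0,0]
After op 9 (/): stack=[1] mem=[0,0,0,0]
After op 10 (pop): stack=[empty] mem=[0,0,0,0]
After op 11 (push 7): stack=[7] mem=[0,0,0,0]
After op 12 (RCL M0): stack=[7,0] mem=[0,0,0,0]
After op 13 (STO M3): stack=[7] mem=[0,0,0,0]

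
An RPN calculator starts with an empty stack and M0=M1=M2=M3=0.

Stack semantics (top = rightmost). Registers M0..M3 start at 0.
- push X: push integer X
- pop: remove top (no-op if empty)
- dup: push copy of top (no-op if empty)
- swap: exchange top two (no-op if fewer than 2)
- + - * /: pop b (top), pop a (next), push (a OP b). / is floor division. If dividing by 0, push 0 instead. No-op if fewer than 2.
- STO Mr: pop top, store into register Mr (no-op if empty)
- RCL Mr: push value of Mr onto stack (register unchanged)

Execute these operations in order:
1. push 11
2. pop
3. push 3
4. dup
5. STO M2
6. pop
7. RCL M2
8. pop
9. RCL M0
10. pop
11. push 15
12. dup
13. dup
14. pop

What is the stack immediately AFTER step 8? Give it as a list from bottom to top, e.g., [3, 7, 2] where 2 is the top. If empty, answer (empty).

After op 1 (push 11): stack=[11] mem=[0,0,0,0]
After op 2 (pop): stack=[empty] mem=[0,0,0,0]
After op 3 (push 3): stack=[3] mem=[0,0,0,0]
After op 4 (dup): stack=[3,3] mem=[0,0,0,0]
After op 5 (STO M2): stack=[3] mem=[0,0,3,0]
After op 6 (pop): stack=[empty] mem=[0,0,3,0]
After op 7 (RCL M2): stack=[3] mem=[0,0,3,0]
After op 8 (pop): stack=[empty] mem=[0,0,3,0]

(empty)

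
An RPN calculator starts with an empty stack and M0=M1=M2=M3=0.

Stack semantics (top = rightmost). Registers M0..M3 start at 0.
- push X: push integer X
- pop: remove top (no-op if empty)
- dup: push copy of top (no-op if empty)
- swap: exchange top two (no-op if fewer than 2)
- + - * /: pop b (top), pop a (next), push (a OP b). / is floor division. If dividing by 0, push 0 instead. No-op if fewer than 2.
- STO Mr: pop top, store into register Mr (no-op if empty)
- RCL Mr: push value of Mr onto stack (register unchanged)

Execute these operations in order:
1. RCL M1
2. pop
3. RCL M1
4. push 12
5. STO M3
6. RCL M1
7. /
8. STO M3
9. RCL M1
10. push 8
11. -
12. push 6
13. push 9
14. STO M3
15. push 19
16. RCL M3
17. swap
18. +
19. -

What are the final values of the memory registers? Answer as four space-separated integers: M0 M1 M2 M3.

After op 1 (RCL M1): stack=[0] mem=[0,0,0,0]
After op 2 (pop): stack=[empty] mem=[0,0,0,0]
After op 3 (RCL M1): stack=[0] mem=[0,0,0,0]
After op 4 (push 12): stack=[0,12] mem=[0,0,0,0]
After op 5 (STO M3): stack=[0] mem=[0,0,0,12]
After op 6 (RCL M1): stack=[0,0] mem=[0,0,0,12]
After op 7 (/): stack=[0] mem=[0,0,0,12]
After op 8 (STO M3): stack=[empty] mem=[0,0,0,0]
After op 9 (RCL M1): stack=[0] mem=[0,0,0,0]
After op 10 (push 8): stack=[0,8] mem=[0,0,0,0]
After op 11 (-): stack=[-8] mem=[0,0,0,0]
After op 12 (push 6): stack=[-8,6] mem=[0,0,0,0]
After op 13 (push 9): stack=[-8,6,9] mem=[0,0,0,0]
After op 14 (STO M3): stack=[-8,6] mem=[0,0,0,9]
After op 15 (push 19): stack=[-8,6,19] mem=[0,0,0,9]
After op 16 (RCL M3): stack=[-8,6,19,9] mem=[0,0,0,9]
After op 17 (swap): stack=[-8,6,9,19] mem=[0,0,0,9]
After op 18 (+): stack=[-8,6,28] mem=[0,0,0,9]
After op 19 (-): stack=[-8,-22] mem=[0,0,0,9]

Answer: 0 0 0 9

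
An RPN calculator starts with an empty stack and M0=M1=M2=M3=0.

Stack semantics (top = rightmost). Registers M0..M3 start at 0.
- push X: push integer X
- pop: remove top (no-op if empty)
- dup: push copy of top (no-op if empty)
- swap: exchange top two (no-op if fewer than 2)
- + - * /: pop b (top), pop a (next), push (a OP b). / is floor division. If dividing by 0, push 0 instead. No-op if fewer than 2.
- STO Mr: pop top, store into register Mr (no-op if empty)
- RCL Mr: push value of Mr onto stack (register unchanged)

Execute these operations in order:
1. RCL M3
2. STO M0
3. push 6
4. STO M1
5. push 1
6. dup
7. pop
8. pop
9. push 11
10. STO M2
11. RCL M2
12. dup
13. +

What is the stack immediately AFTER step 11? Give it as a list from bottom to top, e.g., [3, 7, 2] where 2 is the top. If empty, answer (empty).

After op 1 (RCL M3): stack=[0] mem=[0,0,0,0]
After op 2 (STO M0): stack=[empty] mem=[0,0,0,0]
After op 3 (push 6): stack=[6] mem=[0,0,0,0]
After op 4 (STO M1): stack=[empty] mem=[0,6,0,0]
After op 5 (push 1): stack=[1] mem=[0,6,0,0]
After op 6 (dup): stack=[1,1] mem=[0,6,0,0]
After op 7 (pop): stack=[1] mem=[0,6,0,0]
After op 8 (pop): stack=[empty] mem=[0,6,0,0]
After op 9 (push 11): stack=[11] mem=[0,6,0,0]
After op 10 (STO M2): stack=[empty] mem=[0,6,11,0]
After op 11 (RCL M2): stack=[11] mem=[0,6,11,0]

[11]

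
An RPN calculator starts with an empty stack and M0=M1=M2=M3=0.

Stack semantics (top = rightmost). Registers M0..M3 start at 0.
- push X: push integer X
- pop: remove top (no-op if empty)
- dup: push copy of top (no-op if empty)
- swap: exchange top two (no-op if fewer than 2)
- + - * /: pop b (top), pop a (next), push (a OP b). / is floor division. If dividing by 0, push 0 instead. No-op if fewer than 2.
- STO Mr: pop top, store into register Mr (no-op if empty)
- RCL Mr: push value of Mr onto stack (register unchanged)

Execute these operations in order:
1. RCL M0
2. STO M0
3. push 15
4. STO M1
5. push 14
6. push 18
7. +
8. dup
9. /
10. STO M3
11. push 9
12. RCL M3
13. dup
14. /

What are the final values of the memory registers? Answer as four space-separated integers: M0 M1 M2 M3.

Answer: 0 15 0 1

Derivation:
After op 1 (RCL M0): stack=[0] mem=[0,0,0,0]
After op 2 (STO M0): stack=[empty] mem=[0,0,0,0]
After op 3 (push 15): stack=[15] mem=[0,0,0,0]
After op 4 (STO M1): stack=[empty] mem=[0,15,0,0]
After op 5 (push 14): stack=[14] mem=[0,15,0,0]
After op 6 (push 18): stack=[14,18] mem=[0,15,0,0]
After op 7 (+): stack=[32] mem=[0,15,0,0]
After op 8 (dup): stack=[32,32] mem=[0,15,0,0]
After op 9 (/): stack=[1] mem=[0,15,0,0]
After op 10 (STO M3): stack=[empty] mem=[0,15,0,1]
After op 11 (push 9): stack=[9] mem=[0,15,0,1]
After op 12 (RCL M3): stack=[9,1] mem=[0,15,0,1]
After op 13 (dup): stack=[9,1,1] mem=[0,15,0,1]
After op 14 (/): stack=[9,1] mem=[0,15,0,1]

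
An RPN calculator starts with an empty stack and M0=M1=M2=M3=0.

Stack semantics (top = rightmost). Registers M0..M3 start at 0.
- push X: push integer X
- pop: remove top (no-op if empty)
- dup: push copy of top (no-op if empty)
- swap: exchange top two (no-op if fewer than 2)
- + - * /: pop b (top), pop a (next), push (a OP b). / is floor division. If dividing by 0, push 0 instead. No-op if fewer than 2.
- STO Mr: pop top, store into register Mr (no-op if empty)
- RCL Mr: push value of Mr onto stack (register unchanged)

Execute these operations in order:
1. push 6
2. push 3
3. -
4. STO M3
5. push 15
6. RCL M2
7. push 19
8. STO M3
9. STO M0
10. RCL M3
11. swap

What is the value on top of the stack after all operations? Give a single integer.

After op 1 (push 6): stack=[6] mem=[0,0,0,0]
After op 2 (push 3): stack=[6,3] mem=[0,0,0,0]
After op 3 (-): stack=[3] mem=[0,0,0,0]
After op 4 (STO M3): stack=[empty] mem=[0,0,0,3]
After op 5 (push 15): stack=[15] mem=[0,0,0,3]
After op 6 (RCL M2): stack=[15,0] mem=[0,0,0,3]
After op 7 (push 19): stack=[15,0,19] mem=[0,0,0,3]
After op 8 (STO M3): stack=[15,0] mem=[0,0,0,19]
After op 9 (STO M0): stack=[15] mem=[0,0,0,19]
After op 10 (RCL M3): stack=[15,19] mem=[0,0,0,19]
After op 11 (swap): stack=[19,15] mem=[0,0,0,19]

Answer: 15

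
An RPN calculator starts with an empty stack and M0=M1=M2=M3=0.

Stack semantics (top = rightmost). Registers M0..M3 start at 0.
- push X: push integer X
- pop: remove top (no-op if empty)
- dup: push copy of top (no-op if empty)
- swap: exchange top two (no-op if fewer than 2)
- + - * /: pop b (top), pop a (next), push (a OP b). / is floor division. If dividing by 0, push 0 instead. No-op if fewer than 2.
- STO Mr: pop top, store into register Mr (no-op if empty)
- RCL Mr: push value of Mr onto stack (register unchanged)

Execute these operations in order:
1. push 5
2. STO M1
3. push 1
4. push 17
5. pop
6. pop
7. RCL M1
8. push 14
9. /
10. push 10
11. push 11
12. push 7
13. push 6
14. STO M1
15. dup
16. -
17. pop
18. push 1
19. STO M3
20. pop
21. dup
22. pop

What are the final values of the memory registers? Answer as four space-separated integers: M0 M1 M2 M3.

Answer: 0 6 0 1

Derivation:
After op 1 (push 5): stack=[5] mem=[0,0,0,0]
After op 2 (STO M1): stack=[empty] mem=[0,5,0,0]
After op 3 (push 1): stack=[1] mem=[0,5,0,0]
After op 4 (push 17): stack=[1,17] mem=[0,5,0,0]
After op 5 (pop): stack=[1] mem=[0,5,0,0]
After op 6 (pop): stack=[empty] mem=[0,5,0,0]
After op 7 (RCL M1): stack=[5] mem=[0,5,0,0]
After op 8 (push 14): stack=[5,14] mem=[0,5,0,0]
After op 9 (/): stack=[0] mem=[0,5,0,0]
After op 10 (push 10): stack=[0,10] mem=[0,5,0,0]
After op 11 (push 11): stack=[0,10,11] mem=[0,5,0,0]
After op 12 (push 7): stack=[0,10,11,7] mem=[0,5,0,0]
After op 13 (push 6): stack=[0,10,11,7,6] mem=[0,5,0,0]
After op 14 (STO M1): stack=[0,10,11,7] mem=[0,6,0,0]
After op 15 (dup): stack=[0,10,11,7,7] mem=[0,6,0,0]
After op 16 (-): stack=[0,10,11,0] mem=[0,6,0,0]
After op 17 (pop): stack=[0,10,11] mem=[0,6,0,0]
After op 18 (push 1): stack=[0,10,11,1] mem=[0,6,0,0]
After op 19 (STO M3): stack=[0,10,11] mem=[0,6,0,1]
After op 20 (pop): stack=[0,10] mem=[0,6,0,1]
After op 21 (dup): stack=[0,10,10] mem=[0,6,0,1]
After op 22 (pop): stack=[0,10] mem=[0,6,0,1]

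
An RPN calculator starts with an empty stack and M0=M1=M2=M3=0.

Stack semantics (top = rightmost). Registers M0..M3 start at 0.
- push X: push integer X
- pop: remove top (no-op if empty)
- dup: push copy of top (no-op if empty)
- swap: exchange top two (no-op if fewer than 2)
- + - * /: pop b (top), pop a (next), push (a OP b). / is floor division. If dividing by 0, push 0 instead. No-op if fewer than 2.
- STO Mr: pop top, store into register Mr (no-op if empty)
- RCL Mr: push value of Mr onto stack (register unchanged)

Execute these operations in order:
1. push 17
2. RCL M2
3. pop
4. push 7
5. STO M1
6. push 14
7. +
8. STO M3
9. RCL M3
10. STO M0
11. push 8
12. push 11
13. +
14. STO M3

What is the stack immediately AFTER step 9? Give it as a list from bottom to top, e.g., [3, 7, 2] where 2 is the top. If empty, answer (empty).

After op 1 (push 17): stack=[17] mem=[0,0,0,0]
After op 2 (RCL M2): stack=[17,0] mem=[0,0,0,0]
After op 3 (pop): stack=[17] mem=[0,0,0,0]
After op 4 (push 7): stack=[17,7] mem=[0,0,0,0]
After op 5 (STO M1): stack=[17] mem=[0,7,0,0]
After op 6 (push 14): stack=[17,14] mem=[0,7,0,0]
After op 7 (+): stack=[31] mem=[0,7,0,0]
After op 8 (STO M3): stack=[empty] mem=[0,7,0,31]
After op 9 (RCL M3): stack=[31] mem=[0,7,0,31]

[31]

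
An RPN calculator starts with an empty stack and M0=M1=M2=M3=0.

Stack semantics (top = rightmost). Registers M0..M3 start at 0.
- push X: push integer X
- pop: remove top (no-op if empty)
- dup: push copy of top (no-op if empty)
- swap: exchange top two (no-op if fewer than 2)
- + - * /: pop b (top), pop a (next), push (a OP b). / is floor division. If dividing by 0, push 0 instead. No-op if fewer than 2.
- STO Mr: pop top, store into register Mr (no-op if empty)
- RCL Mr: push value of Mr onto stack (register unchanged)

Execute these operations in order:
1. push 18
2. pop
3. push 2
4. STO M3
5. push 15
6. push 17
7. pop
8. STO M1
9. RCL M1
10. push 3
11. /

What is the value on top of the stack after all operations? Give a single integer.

After op 1 (push 18): stack=[18] mem=[0,0,0,0]
After op 2 (pop): stack=[empty] mem=[0,0,0,0]
After op 3 (push 2): stack=[2] mem=[0,0,0,0]
After op 4 (STO M3): stack=[empty] mem=[0,0,0,2]
After op 5 (push 15): stack=[15] mem=[0,0,0,2]
After op 6 (push 17): stack=[15,17] mem=[0,0,0,2]
After op 7 (pop): stack=[15] mem=[0,0,0,2]
After op 8 (STO M1): stack=[empty] mem=[0,15,0,2]
After op 9 (RCL M1): stack=[15] mem=[0,15,0,2]
After op 10 (push 3): stack=[15,3] mem=[0,15,0,2]
After op 11 (/): stack=[5] mem=[0,15,0,2]

Answer: 5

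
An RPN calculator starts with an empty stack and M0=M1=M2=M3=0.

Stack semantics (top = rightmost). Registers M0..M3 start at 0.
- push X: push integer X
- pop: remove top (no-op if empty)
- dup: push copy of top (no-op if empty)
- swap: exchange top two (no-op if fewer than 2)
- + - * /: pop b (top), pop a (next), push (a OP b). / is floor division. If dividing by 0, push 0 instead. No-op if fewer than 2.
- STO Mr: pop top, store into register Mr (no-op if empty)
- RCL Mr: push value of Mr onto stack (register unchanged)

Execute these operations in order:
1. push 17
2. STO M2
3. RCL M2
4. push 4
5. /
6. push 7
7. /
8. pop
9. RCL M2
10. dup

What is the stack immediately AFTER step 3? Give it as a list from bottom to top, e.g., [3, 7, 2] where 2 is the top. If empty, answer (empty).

After op 1 (push 17): stack=[17] mem=[0,0,0,0]
After op 2 (STO M2): stack=[empty] mem=[0,0,17,0]
After op 3 (RCL M2): stack=[17] mem=[0,0,17,0]

[17]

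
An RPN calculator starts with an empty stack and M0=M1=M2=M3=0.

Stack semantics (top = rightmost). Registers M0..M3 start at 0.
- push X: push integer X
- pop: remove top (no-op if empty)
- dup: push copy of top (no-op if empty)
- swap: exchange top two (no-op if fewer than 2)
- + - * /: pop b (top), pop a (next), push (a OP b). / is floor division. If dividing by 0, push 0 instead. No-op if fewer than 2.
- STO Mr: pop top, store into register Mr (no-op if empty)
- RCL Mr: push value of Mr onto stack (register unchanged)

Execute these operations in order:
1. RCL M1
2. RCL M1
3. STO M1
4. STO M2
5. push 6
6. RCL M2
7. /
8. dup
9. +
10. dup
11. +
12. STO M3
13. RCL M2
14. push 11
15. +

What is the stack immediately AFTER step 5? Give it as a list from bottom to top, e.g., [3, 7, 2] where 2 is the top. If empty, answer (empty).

After op 1 (RCL M1): stack=[0] mem=[0,0,0,0]
After op 2 (RCL M1): stack=[0,0] mem=[0,0,0,0]
After op 3 (STO M1): stack=[0] mem=[0,0,0,0]
After op 4 (STO M2): stack=[empty] mem=[0,0,0,0]
After op 5 (push 6): stack=[6] mem=[0,0,0,0]

[6]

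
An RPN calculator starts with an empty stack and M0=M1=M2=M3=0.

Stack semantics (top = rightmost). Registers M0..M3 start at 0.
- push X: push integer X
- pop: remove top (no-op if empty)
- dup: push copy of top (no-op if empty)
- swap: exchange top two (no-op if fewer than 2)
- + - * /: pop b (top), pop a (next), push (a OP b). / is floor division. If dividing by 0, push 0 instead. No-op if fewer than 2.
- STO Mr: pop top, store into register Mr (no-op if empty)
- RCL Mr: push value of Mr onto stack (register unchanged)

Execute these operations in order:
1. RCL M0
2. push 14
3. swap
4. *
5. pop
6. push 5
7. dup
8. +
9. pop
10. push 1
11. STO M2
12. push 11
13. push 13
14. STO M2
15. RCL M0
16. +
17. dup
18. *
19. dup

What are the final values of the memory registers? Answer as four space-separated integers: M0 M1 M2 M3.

After op 1 (RCL M0): stack=[0] mem=[0,0,0,0]
After op 2 (push 14): stack=[0,14] mem=[0,0,0,0]
After op 3 (swap): stack=[14,0] mem=[0,0,0,0]
After op 4 (*): stack=[0] mem=[0,0,0,0]
After op 5 (pop): stack=[empty] mem=[0,0,0,0]
After op 6 (push 5): stack=[5] mem=[0,0,0,0]
After op 7 (dup): stack=[5,5] mem=[0,0,0,0]
After op 8 (+): stack=[10] mem=[0,0,0,0]
After op 9 (pop): stack=[empty] mem=[0,0,0,0]
After op 10 (push 1): stack=[1] mem=[0,0,0,0]
After op 11 (STO M2): stack=[empty] mem=[0,0,1,0]
After op 12 (push 11): stack=[11] mem=[0,0,1,0]
After op 13 (push 13): stack=[11,13] mem=[0,0,1,0]
After op 14 (STO M2): stack=[11] mem=[0,0,13,0]
After op 15 (RCL M0): stack=[11,0] mem=[0,0,13,0]
After op 16 (+): stack=[11] mem=[0,0,13,0]
After op 17 (dup): stack=[11,11] mem=[0,0,13,0]
After op 18 (*): stack=[121] mem=[0,0,13,0]
After op 19 (dup): stack=[121,121] mem=[0,0,13,0]

Answer: 0 0 13 0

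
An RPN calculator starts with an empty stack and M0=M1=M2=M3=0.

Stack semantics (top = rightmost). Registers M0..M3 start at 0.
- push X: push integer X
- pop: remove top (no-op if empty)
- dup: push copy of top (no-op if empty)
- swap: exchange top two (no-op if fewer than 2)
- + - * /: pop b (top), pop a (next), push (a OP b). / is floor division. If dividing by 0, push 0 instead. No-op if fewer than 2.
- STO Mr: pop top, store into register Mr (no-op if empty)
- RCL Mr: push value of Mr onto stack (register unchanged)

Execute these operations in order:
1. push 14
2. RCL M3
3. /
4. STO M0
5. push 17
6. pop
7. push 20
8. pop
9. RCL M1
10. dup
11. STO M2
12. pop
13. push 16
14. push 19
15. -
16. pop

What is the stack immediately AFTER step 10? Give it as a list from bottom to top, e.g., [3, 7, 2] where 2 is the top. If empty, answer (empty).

After op 1 (push 14): stack=[14] mem=[0,0,0,0]
After op 2 (RCL M3): stack=[14,0] mem=[0,0,0,0]
After op 3 (/): stack=[0] mem=[0,0,0,0]
After op 4 (STO M0): stack=[empty] mem=[0,0,0,0]
After op 5 (push 17): stack=[17] mem=[0,0,0,0]
After op 6 (pop): stack=[empty] mem=[0,0,0,0]
After op 7 (push 20): stack=[20] mem=[0,0,0,0]
After op 8 (pop): stack=[empty] mem=[0,0,0,0]
After op 9 (RCL M1): stack=[0] mem=[0,0,0,0]
After op 10 (dup): stack=[0,0] mem=[0,0,0,0]

[0, 0]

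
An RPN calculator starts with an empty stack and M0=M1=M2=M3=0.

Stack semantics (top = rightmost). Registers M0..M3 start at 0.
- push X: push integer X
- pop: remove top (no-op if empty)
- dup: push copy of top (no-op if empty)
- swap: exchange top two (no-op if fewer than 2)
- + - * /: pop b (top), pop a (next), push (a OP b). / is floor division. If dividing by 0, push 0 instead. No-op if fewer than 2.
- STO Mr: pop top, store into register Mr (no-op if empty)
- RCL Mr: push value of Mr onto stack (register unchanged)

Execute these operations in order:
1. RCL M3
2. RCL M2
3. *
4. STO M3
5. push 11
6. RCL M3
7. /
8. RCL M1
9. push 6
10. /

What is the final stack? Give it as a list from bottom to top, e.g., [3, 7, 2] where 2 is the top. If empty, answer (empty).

Answer: [0, 0]

Derivation:
After op 1 (RCL M3): stack=[0] mem=[0,0,0,0]
After op 2 (RCL M2): stack=[0,0] mem=[0,0,0,0]
After op 3 (*): stack=[0] mem=[0,0,0,0]
After op 4 (STO M3): stack=[empty] mem=[0,0,0,0]
After op 5 (push 11): stack=[11] mem=[0,0,0,0]
After op 6 (RCL M3): stack=[11,0] mem=[0,0,0,0]
After op 7 (/): stack=[0] mem=[0,0,0,0]
After op 8 (RCL M1): stack=[0,0] mem=[0,0,0,0]
After op 9 (push 6): stack=[0,0,6] mem=[0,0,0,0]
After op 10 (/): stack=[0,0] mem=[0,0,0,0]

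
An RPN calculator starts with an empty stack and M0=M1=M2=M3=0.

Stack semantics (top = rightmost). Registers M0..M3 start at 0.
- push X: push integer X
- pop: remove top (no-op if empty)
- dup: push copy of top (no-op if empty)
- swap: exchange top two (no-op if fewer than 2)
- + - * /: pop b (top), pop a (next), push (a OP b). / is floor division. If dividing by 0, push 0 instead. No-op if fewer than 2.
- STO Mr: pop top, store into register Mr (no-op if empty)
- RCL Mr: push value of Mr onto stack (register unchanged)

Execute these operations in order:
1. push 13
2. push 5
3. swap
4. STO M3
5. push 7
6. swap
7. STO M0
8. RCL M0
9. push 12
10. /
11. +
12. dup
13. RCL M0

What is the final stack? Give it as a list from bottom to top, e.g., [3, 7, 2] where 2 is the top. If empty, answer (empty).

After op 1 (push 13): stack=[13] mem=[0,0,0,0]
After op 2 (push 5): stack=[13,5] mem=[0,0,0,0]
After op 3 (swap): stack=[5,13] mem=[0,0,0,0]
After op 4 (STO M3): stack=[5] mem=[0,0,0,13]
After op 5 (push 7): stack=[5,7] mem=[0,0,0,13]
After op 6 (swap): stack=[7,5] mem=[0,0,0,13]
After op 7 (STO M0): stack=[7] mem=[5,0,0,13]
After op 8 (RCL M0): stack=[7,5] mem=[5,0,0,13]
After op 9 (push 12): stack=[7,5,12] mem=[5,0,0,13]
After op 10 (/): stack=[7,0] mem=[5,0,0,13]
After op 11 (+): stack=[7] mem=[5,0,0,13]
After op 12 (dup): stack=[7,7] mem=[5,0,0,13]
After op 13 (RCL M0): stack=[7,7,5] mem=[5,0,0,13]

Answer: [7, 7, 5]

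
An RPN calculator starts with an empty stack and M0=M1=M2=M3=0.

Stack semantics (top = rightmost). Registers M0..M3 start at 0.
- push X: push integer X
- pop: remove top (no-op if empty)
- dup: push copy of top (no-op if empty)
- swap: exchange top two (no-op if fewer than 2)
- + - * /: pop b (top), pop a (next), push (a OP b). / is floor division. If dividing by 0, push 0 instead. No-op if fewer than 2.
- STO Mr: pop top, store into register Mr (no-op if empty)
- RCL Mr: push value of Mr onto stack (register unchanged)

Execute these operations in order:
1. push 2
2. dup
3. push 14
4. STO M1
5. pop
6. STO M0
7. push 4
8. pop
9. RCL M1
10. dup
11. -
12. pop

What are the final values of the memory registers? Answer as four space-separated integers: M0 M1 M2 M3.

Answer: 2 14 0 0

Derivation:
After op 1 (push 2): stack=[2] mem=[0,0,0,0]
After op 2 (dup): stack=[2,2] mem=[0,0,0,0]
After op 3 (push 14): stack=[2,2,14] mem=[0,0,0,0]
After op 4 (STO M1): stack=[2,2] mem=[0,14,0,0]
After op 5 (pop): stack=[2] mem=[0,14,0,0]
After op 6 (STO M0): stack=[empty] mem=[2,14,0,0]
After op 7 (push 4): stack=[4] mem=[2,14,0,0]
After op 8 (pop): stack=[empty] mem=[2,14,0,0]
After op 9 (RCL M1): stack=[14] mem=[2,14,0,0]
After op 10 (dup): stack=[14,14] mem=[2,14,0,0]
After op 11 (-): stack=[0] mem=[2,14,0,0]
After op 12 (pop): stack=[empty] mem=[2,14,0,0]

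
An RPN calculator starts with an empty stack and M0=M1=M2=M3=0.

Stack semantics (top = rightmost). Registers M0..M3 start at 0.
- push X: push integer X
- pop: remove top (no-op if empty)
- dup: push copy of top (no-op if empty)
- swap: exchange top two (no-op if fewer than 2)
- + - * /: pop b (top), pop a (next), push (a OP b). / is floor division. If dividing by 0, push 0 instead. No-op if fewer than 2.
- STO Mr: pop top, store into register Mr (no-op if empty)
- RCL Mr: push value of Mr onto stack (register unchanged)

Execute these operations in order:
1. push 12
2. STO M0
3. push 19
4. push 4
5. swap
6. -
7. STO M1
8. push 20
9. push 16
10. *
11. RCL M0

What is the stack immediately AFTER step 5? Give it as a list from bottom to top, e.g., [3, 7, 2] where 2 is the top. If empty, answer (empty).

After op 1 (push 12): stack=[12] mem=[0,0,0,0]
After op 2 (STO M0): stack=[empty] mem=[12,0,0,0]
After op 3 (push 19): stack=[19] mem=[12,0,0,0]
After op 4 (push 4): stack=[19,4] mem=[12,0,0,0]
After op 5 (swap): stack=[4,19] mem=[12,0,0,0]

[4, 19]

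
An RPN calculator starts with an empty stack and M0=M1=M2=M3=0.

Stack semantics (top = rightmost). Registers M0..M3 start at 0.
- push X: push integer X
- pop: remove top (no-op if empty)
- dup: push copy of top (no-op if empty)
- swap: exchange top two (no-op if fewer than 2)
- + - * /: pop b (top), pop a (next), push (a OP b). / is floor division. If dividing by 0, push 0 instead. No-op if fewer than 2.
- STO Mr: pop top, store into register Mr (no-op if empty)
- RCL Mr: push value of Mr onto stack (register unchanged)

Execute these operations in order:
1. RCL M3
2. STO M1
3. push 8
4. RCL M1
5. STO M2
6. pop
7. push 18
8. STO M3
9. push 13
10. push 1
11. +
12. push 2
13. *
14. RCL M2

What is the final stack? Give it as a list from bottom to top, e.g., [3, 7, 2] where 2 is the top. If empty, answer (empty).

Answer: [28, 0]

Derivation:
After op 1 (RCL M3): stack=[0] mem=[0,0,0,0]
After op 2 (STO M1): stack=[empty] mem=[0,0,0,0]
After op 3 (push 8): stack=[8] mem=[0,0,0,0]
After op 4 (RCL M1): stack=[8,0] mem=[0,0,0,0]
After op 5 (STO M2): stack=[8] mem=[0,0,0,0]
After op 6 (pop): stack=[empty] mem=[0,0,0,0]
After op 7 (push 18): stack=[18] mem=[0,0,0,0]
After op 8 (STO M3): stack=[empty] mem=[0,0,0,18]
After op 9 (push 13): stack=[13] mem=[0,0,0,18]
After op 10 (push 1): stack=[13,1] mem=[0,0,0,18]
After op 11 (+): stack=[14] mem=[0,0,0,18]
After op 12 (push 2): stack=[14,2] mem=[0,0,0,18]
After op 13 (*): stack=[28] mem=[0,0,0,18]
After op 14 (RCL M2): stack=[28,0] mem=[0,0,0,18]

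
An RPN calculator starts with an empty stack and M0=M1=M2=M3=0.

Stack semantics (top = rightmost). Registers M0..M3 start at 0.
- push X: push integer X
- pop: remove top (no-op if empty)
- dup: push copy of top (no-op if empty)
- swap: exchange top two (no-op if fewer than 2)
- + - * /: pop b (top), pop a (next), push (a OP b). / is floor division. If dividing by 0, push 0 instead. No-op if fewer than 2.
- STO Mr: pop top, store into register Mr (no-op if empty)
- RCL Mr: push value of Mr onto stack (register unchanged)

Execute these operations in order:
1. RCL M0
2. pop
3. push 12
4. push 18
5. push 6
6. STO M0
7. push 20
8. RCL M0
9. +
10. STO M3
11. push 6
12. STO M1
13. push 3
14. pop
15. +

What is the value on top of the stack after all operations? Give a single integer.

After op 1 (RCL M0): stack=[0] mem=[0,0,0,0]
After op 2 (pop): stack=[empty] mem=[0,0,0,0]
After op 3 (push 12): stack=[12] mem=[0,0,0,0]
After op 4 (push 18): stack=[12,18] mem=[0,0,0,0]
After op 5 (push 6): stack=[12,18,6] mem=[0,0,0,0]
After op 6 (STO M0): stack=[12,18] mem=[6,0,0,0]
After op 7 (push 20): stack=[12,18,20] mem=[6,0,0,0]
After op 8 (RCL M0): stack=[12,18,20,6] mem=[6,0,0,0]
After op 9 (+): stack=[12,18,26] mem=[6,0,0,0]
After op 10 (STO M3): stack=[12,18] mem=[6,0,0,26]
After op 11 (push 6): stack=[12,18,6] mem=[6,0,0,26]
After op 12 (STO M1): stack=[12,18] mem=[6,6,0,26]
After op 13 (push 3): stack=[12,18,3] mem=[6,6,0,26]
After op 14 (pop): stack=[12,18] mem=[6,6,0,26]
After op 15 (+): stack=[30] mem=[6,6,0,26]

Answer: 30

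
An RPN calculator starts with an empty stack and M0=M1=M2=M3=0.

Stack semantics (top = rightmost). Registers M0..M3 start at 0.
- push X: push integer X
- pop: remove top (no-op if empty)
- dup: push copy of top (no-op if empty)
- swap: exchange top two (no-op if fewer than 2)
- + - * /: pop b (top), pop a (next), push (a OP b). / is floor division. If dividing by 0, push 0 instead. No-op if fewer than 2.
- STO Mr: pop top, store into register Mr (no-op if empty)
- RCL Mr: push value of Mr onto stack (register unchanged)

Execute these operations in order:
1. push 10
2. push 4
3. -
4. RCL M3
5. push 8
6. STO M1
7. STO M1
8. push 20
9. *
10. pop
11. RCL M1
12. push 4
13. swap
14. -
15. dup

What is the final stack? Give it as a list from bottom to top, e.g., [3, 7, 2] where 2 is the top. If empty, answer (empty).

After op 1 (push 10): stack=[10] mem=[0,0,0,0]
After op 2 (push 4): stack=[10,4] mem=[0,0,0,0]
After op 3 (-): stack=[6] mem=[0,0,0,0]
After op 4 (RCL M3): stack=[6,0] mem=[0,0,0,0]
After op 5 (push 8): stack=[6,0,8] mem=[0,0,0,0]
After op 6 (STO M1): stack=[6,0] mem=[0,8,0,0]
After op 7 (STO M1): stack=[6] mem=[0,0,0,0]
After op 8 (push 20): stack=[6,20] mem=[0,0,0,0]
After op 9 (*): stack=[120] mem=[0,0,0,0]
After op 10 (pop): stack=[empty] mem=[0,0,0,0]
After op 11 (RCL M1): stack=[0] mem=[0,0,0,0]
After op 12 (push 4): stack=[0,4] mem=[0,0,0,0]
After op 13 (swap): stack=[4,0] mem=[0,0,0,0]
After op 14 (-): stack=[4] mem=[0,0,0,0]
After op 15 (dup): stack=[4,4] mem=[0,0,0,0]

Answer: [4, 4]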